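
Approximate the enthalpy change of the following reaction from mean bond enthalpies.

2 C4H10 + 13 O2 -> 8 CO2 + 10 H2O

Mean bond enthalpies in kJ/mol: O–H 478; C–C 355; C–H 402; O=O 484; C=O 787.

Bonds broken (reactants):
  C–C: 6 × 355 = 2130
  C–H: 20 × 402 = 8040
  O=O: 13 × 484 = 6292
  Σ(broken) = 16462 kJ
Bonds formed (products):
  C=O: 16 × 787 = 12592
  O–H: 20 × 478 = 9560
  Σ(formed) = 22152 kJ
ΔH = Σ(broken) − Σ(formed) = 16462 − 22152 = −5690 kJ

ΔH ≈ −5690 kJ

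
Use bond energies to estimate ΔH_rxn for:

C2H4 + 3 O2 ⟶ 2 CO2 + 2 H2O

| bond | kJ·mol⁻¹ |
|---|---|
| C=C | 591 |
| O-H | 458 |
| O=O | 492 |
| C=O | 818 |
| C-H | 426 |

Bonds broken (reactants):
  C-H: 4 × 426 = 1704
  C=C: 1 × 591 = 591
  O=O: 3 × 492 = 1476
  Σ(broken) = 3771 kJ
Bonds formed (products):
  C=O: 4 × 818 = 3272
  O-H: 4 × 458 = 1832
  Σ(formed) = 5104 kJ
ΔH = Σ(broken) − Σ(formed) = 3771 − 5104 = −1333 kJ

ΔH ≈ −1333 kJ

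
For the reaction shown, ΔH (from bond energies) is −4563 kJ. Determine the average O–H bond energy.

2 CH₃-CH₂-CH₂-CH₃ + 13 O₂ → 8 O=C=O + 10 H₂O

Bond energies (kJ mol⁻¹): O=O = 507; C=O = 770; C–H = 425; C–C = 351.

Let D be the O–H bond energy.
Σ(broken) = 6×351 + 20×425 + 13×507 = 17197
Σ(formed) = 16×770 + 20×D = 12320 + 20D
ΔH = Σ(broken) − Σ(formed) = (17197) − (12320 + 20D) = +4877 − 20D
Setting this equal to −4563 kJ gives 20D = 9440, so D = 472 kJ/mol.

D(O–H) ≈ 472 kJ/mol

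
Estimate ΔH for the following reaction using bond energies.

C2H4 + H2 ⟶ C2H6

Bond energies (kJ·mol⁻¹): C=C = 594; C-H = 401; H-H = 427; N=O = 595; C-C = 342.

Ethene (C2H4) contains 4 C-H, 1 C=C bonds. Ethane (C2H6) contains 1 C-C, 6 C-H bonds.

ΔH ≈ −123 kJ

Bonds broken (reactants):
  C-H: 4 × 401 = 1604
  C=C: 1 × 594 = 594
  H-H: 1 × 427 = 427
  Σ(broken) = 2625 kJ
Bonds formed (products):
  C-C: 1 × 342 = 342
  C-H: 6 × 401 = 2406
  Σ(formed) = 2748 kJ
ΔH = Σ(broken) − Σ(formed) = 2625 − 2748 = −123 kJ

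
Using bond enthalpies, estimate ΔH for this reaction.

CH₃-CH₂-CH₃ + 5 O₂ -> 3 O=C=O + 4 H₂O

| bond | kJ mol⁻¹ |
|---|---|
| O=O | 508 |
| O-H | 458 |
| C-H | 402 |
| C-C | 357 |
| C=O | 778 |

ΔH ≈ −1862 kJ

Bonds broken (reactants):
  C-C: 2 × 357 = 714
  C-H: 8 × 402 = 3216
  O=O: 5 × 508 = 2540
  Σ(broken) = 6470 kJ
Bonds formed (products):
  C=O: 6 × 778 = 4668
  O-H: 8 × 458 = 3664
  Σ(formed) = 8332 kJ
ΔH = Σ(broken) − Σ(formed) = 6470 − 8332 = −1862 kJ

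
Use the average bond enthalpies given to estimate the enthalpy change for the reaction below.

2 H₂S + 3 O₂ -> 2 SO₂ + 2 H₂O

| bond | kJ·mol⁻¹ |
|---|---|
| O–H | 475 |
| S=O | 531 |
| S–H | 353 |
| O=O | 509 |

Bonds broken (reactants):
  O=O: 3 × 509 = 1527
  S–H: 4 × 353 = 1412
  Σ(broken) = 2939 kJ
Bonds formed (products):
  O–H: 4 × 475 = 1900
  S=O: 4 × 531 = 2124
  Σ(formed) = 4024 kJ
ΔH = Σ(broken) − Σ(formed) = 2939 − 4024 = −1085 kJ

ΔH ≈ −1085 kJ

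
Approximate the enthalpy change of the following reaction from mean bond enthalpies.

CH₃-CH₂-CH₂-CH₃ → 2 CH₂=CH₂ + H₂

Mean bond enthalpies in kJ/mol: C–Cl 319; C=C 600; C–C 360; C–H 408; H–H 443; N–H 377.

Bonds broken (reactants):
  C–C: 3 × 360 = 1080
  C–H: 10 × 408 = 4080
  Σ(broken) = 5160 kJ
Bonds formed (products):
  C–H: 8 × 408 = 3264
  C=C: 2 × 600 = 1200
  H–H: 1 × 443 = 443
  Σ(formed) = 4907 kJ
ΔH = Σ(broken) − Σ(formed) = 5160 − 4907 = +253 kJ

ΔH ≈ +253 kJ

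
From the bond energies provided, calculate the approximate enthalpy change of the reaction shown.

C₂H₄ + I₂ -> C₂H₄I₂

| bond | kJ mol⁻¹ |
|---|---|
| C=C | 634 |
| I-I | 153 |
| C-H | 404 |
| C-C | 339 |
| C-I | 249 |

ΔH ≈ −50 kJ

Bonds broken (reactants):
  C-H: 4 × 404 = 1616
  C=C: 1 × 634 = 634
  I-I: 1 × 153 = 153
  Σ(broken) = 2403 kJ
Bonds formed (products):
  C-C: 1 × 339 = 339
  C-H: 4 × 404 = 1616
  C-I: 2 × 249 = 498
  Σ(formed) = 2453 kJ
ΔH = Σ(broken) − Σ(formed) = 2403 − 2453 = −50 kJ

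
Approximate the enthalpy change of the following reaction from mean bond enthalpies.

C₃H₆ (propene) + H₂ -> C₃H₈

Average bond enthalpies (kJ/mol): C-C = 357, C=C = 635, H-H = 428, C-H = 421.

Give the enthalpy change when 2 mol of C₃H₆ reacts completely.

Bonds broken (reactants):
  C-C: 1 × 357 = 357
  C-H: 6 × 421 = 2526
  C=C: 1 × 635 = 635
  H-H: 1 × 428 = 428
  Σ(broken) = 3946 kJ
Bonds formed (products):
  C-C: 2 × 357 = 714
  C-H: 8 × 421 = 3368
  Σ(formed) = 4082 kJ
ΔH = Σ(broken) − Σ(formed) = 3946 − 4082 = −136 kJ
For 2× the reaction as written: 2 × (−136) = −272 kJ

ΔH = −272 kJ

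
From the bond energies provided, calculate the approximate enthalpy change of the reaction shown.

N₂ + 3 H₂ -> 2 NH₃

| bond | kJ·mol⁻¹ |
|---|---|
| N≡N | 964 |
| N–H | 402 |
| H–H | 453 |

Bonds broken (reactants):
  H–H: 3 × 453 = 1359
  N≡N: 1 × 964 = 964
  Σ(broken) = 2323 kJ
Bonds formed (products):
  N–H: 6 × 402 = 2412
  Σ(formed) = 2412 kJ
ΔH = Σ(broken) − Σ(formed) = 2323 − 2412 = −89 kJ

ΔH ≈ −89 kJ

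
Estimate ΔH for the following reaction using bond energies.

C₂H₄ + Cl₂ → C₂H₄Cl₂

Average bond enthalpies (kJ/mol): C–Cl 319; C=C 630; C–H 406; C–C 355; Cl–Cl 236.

ΔH ≈ −127 kJ

Bonds broken (reactants):
  C–H: 4 × 406 = 1624
  C=C: 1 × 630 = 630
  Cl–Cl: 1 × 236 = 236
  Σ(broken) = 2490 kJ
Bonds formed (products):
  C–C: 1 × 355 = 355
  C–Cl: 2 × 319 = 638
  C–H: 4 × 406 = 1624
  Σ(formed) = 2617 kJ
ΔH = Σ(broken) − Σ(formed) = 2490 − 2617 = −127 kJ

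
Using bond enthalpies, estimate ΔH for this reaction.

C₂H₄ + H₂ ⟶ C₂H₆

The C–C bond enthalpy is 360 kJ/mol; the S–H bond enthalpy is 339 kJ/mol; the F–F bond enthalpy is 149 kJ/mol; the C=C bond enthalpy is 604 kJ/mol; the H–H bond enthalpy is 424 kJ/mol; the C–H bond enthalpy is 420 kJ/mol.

Bonds broken (reactants):
  C–H: 4 × 420 = 1680
  C=C: 1 × 604 = 604
  H–H: 1 × 424 = 424
  Σ(broken) = 2708 kJ
Bonds formed (products):
  C–C: 1 × 360 = 360
  C–H: 6 × 420 = 2520
  Σ(formed) = 2880 kJ
ΔH = Σ(broken) − Σ(formed) = 2708 − 2880 = −172 kJ

ΔH ≈ −172 kJ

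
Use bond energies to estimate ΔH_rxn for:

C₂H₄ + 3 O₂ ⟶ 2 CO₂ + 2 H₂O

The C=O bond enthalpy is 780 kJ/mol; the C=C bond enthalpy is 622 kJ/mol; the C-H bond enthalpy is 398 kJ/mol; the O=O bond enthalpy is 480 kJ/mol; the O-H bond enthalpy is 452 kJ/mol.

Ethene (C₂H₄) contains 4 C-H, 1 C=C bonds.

Bonds broken (reactants):
  C-H: 4 × 398 = 1592
  C=C: 1 × 622 = 622
  O=O: 3 × 480 = 1440
  Σ(broken) = 3654 kJ
Bonds formed (products):
  C=O: 4 × 780 = 3120
  O-H: 4 × 452 = 1808
  Σ(formed) = 4928 kJ
ΔH = Σ(broken) − Σ(formed) = 3654 − 4928 = −1274 kJ

ΔH ≈ −1274 kJ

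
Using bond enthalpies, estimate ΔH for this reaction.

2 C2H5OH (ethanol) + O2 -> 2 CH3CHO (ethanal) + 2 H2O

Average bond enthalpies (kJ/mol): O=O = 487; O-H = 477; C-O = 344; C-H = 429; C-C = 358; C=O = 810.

ΔH ≈ −541 kJ

Bonds broken (reactants):
  C-C: 2 × 358 = 716
  C-H: 10 × 429 = 4290
  C-O: 2 × 344 = 688
  O-H: 2 × 477 = 954
  O=O: 1 × 487 = 487
  Σ(broken) = 7135 kJ
Bonds formed (products):
  C-C: 2 × 358 = 716
  C-H: 8 × 429 = 3432
  C=O: 2 × 810 = 1620
  O-H: 4 × 477 = 1908
  Σ(formed) = 7676 kJ
ΔH = Σ(broken) − Σ(formed) = 7135 − 7676 = −541 kJ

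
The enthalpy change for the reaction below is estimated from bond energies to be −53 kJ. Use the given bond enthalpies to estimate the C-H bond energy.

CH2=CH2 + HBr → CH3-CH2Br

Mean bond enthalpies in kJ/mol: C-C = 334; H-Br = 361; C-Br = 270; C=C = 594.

D(C-H) ≈ 404 kJ/mol

Let D be the C-H bond energy.
Σ(broken) = 4×D + 1×594 + 1×361 = 955 + 4D
Σ(formed) = 1×270 + 1×334 + 5×D = 604 + 5D
ΔH = Σ(broken) − Σ(formed) = (955 + 4D) − (604 + 5D) = +351 − D
Setting this equal to −53 kJ gives D = 404 kJ/mol.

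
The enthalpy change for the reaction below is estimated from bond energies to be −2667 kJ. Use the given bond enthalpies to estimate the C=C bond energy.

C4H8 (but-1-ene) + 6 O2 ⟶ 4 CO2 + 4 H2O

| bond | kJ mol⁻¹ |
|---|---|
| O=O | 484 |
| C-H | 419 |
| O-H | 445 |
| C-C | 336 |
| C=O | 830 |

D(C=C) ≈ 605 kJ/mol

Let D be the C=C bond energy.
Σ(broken) = 2×336 + 8×419 + 1×D + 6×484 = 6928 + D
Σ(formed) = 8×830 + 8×445 = 10200
ΔH = Σ(broken) − Σ(formed) = (6928 + D) − (10200) = −3272 + D
Setting this equal to −2667 kJ gives D = 605 kJ/mol.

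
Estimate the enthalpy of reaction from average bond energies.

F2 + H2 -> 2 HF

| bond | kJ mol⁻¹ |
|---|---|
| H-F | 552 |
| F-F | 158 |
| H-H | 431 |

Bonds broken (reactants):
  F-F: 1 × 158 = 158
  H-H: 1 × 431 = 431
  Σ(broken) = 589 kJ
Bonds formed (products):
  H-F: 2 × 552 = 1104
  Σ(formed) = 1104 kJ
ΔH = Σ(broken) − Σ(formed) = 589 − 1104 = −515 kJ

ΔH ≈ −515 kJ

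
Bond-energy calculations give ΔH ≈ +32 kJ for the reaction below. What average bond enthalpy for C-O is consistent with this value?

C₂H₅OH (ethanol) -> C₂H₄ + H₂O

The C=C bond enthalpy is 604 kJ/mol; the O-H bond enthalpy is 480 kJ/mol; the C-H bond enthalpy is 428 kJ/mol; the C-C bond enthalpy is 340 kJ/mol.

D(C-O) ≈ 348 kJ/mol

Let D be the C-O bond energy.
Σ(broken) = 1×340 + 5×428 + 1×D + 1×480 = 2960 + D
Σ(formed) = 4×428 + 1×604 + 2×480 = 3276
ΔH = Σ(broken) − Σ(formed) = (2960 + D) − (3276) = −316 + D
Setting this equal to +32 kJ gives D = 348 kJ/mol.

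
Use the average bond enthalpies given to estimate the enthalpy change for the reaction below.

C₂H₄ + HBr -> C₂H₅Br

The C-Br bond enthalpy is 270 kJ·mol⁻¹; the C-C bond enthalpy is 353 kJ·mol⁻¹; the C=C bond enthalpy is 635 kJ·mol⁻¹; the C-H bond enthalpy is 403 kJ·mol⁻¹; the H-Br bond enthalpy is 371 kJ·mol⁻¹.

Bonds broken (reactants):
  C-H: 4 × 403 = 1612
  C=C: 1 × 635 = 635
  H-Br: 1 × 371 = 371
  Σ(broken) = 2618 kJ
Bonds formed (products):
  C-Br: 1 × 270 = 270
  C-C: 1 × 353 = 353
  C-H: 5 × 403 = 2015
  Σ(formed) = 2638 kJ
ΔH = Σ(broken) − Σ(formed) = 2618 − 2638 = −20 kJ

ΔH ≈ −20 kJ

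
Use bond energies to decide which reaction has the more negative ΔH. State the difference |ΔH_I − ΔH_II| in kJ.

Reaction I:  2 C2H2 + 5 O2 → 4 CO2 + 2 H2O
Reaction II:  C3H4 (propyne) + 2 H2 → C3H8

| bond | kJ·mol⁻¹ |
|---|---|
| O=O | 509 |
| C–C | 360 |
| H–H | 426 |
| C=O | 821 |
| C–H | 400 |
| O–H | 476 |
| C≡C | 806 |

Reaction I, by 2413 kJ

Reaction I:
  Bonds broken (reactants):
    C≡C: 2 × 806 = 1612
    C–H: 4 × 400 = 1600
    O=O: 5 × 509 = 2545
    Σ(broken) = 5757 kJ
  Bonds formed (products):
    C=O: 8 × 821 = 6568
    O–H: 4 × 476 = 1904
    Σ(formed) = 8472 kJ
  ΔH_I = 5757 − 8472 = −2715 kJ
Reaction II:
  Bonds broken (reactants):
    C≡C: 1 × 806 = 806
    C–C: 1 × 360 = 360
    C–H: 4 × 400 = 1600
    H–H: 2 × 426 = 852
    Σ(broken) = 3618 kJ
  Bonds formed (products):
    C–C: 2 × 360 = 720
    C–H: 8 × 400 = 3200
    Σ(formed) = 3920 kJ
  ΔH_II = 3618 − 3920 = −302 kJ
ΔH_I − ΔH_II = −2413 kJ, so reaction I has the more negative ΔH; |ΔH_I − ΔH_II| = 2413 kJ.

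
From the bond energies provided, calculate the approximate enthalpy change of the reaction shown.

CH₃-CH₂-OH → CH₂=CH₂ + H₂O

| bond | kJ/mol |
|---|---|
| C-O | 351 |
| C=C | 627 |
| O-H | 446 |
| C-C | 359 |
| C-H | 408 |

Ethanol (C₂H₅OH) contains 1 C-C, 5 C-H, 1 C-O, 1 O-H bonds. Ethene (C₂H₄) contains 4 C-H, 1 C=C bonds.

ΔH ≈ +45 kJ

Bonds broken (reactants):
  C-C: 1 × 359 = 359
  C-H: 5 × 408 = 2040
  C-O: 1 × 351 = 351
  O-H: 1 × 446 = 446
  Σ(broken) = 3196 kJ
Bonds formed (products):
  C-H: 4 × 408 = 1632
  C=C: 1 × 627 = 627
  O-H: 2 × 446 = 892
  Σ(formed) = 3151 kJ
ΔH = Σ(broken) − Σ(formed) = 3196 − 3151 = +45 kJ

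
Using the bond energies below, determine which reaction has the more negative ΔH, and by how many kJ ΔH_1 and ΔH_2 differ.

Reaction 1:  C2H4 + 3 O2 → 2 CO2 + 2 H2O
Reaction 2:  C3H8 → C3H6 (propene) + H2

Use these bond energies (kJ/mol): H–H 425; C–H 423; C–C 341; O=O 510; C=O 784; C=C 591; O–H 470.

Reaction 1:
  Bonds broken (reactants):
    C–H: 4 × 423 = 1692
    C=C: 1 × 591 = 591
    O=O: 3 × 510 = 1530
    Σ(broken) = 3813 kJ
  Bonds formed (products):
    C=O: 4 × 784 = 3136
    O–H: 4 × 470 = 1880
    Σ(formed) = 5016 kJ
  ΔH_1 = 3813 − 5016 = −1203 kJ
Reaction 2:
  Bonds broken (reactants):
    C–C: 2 × 341 = 682
    C–H: 8 × 423 = 3384
    Σ(broken) = 4066 kJ
  Bonds formed (products):
    C–C: 1 × 341 = 341
    C–H: 6 × 423 = 2538
    C=C: 1 × 591 = 591
    H–H: 1 × 425 = 425
    Σ(formed) = 3895 kJ
  ΔH_2 = 4066 − 3895 = +171 kJ
ΔH_1 − ΔH_2 = −1374 kJ, so reaction 1 has the more negative ΔH; |ΔH_1 − ΔH_2| = 1374 kJ.

Reaction 1, by 1374 kJ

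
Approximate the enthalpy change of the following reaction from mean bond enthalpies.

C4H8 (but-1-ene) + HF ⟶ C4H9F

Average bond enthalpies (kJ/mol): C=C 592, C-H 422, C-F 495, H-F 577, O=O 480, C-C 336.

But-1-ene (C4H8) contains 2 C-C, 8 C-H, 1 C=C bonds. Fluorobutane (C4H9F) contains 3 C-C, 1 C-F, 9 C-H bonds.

Bonds broken (reactants):
  C-C: 2 × 336 = 672
  C-H: 8 × 422 = 3376
  C=C: 1 × 592 = 592
  H-F: 1 × 577 = 577
  Σ(broken) = 5217 kJ
Bonds formed (products):
  C-C: 3 × 336 = 1008
  C-F: 1 × 495 = 495
  C-H: 9 × 422 = 3798
  Σ(formed) = 5301 kJ
ΔH = Σ(broken) − Σ(formed) = 5217 − 5301 = −84 kJ

ΔH ≈ −84 kJ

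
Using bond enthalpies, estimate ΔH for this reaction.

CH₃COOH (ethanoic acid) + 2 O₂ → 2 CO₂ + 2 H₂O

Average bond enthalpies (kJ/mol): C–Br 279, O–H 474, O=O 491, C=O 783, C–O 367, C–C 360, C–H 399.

ΔH ≈ −865 kJ

Bonds broken (reactants):
  C–C: 1 × 360 = 360
  C–H: 3 × 399 = 1197
  C–O: 1 × 367 = 367
  C=O: 1 × 783 = 783
  O–H: 1 × 474 = 474
  O=O: 2 × 491 = 982
  Σ(broken) = 4163 kJ
Bonds formed (products):
  C=O: 4 × 783 = 3132
  O–H: 4 × 474 = 1896
  Σ(formed) = 5028 kJ
ΔH = Σ(broken) − Σ(formed) = 4163 − 5028 = −865 kJ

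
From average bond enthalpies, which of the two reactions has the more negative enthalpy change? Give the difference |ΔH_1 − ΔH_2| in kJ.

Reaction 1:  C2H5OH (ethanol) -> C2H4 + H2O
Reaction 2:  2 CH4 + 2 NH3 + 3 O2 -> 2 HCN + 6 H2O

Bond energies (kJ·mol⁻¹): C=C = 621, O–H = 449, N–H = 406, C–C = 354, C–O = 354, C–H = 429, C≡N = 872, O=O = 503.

Reaction 2, by 680 kJ

Reaction 1:
  Bonds broken (reactants):
    C–C: 1 × 354 = 354
    C–H: 5 × 429 = 2145
    C–O: 1 × 354 = 354
    O–H: 1 × 449 = 449
    Σ(broken) = 3302 kJ
  Bonds formed (products):
    C–H: 4 × 429 = 1716
    C=C: 1 × 621 = 621
    O–H: 2 × 449 = 898
    Σ(formed) = 3235 kJ
  ΔH_1 = 3302 − 3235 = +67 kJ
Reaction 2:
  Bonds broken (reactants):
    C–H: 8 × 429 = 3432
    N–H: 6 × 406 = 2436
    O=O: 3 × 503 = 1509
    Σ(broken) = 7377 kJ
  Bonds formed (products):
    C≡N: 2 × 872 = 1744
    C–H: 2 × 429 = 858
    O–H: 12 × 449 = 5388
    Σ(formed) = 7990 kJ
  ΔH_2 = 7377 − 7990 = −613 kJ
ΔH_1 − ΔH_2 = +680 kJ, so reaction 2 has the more negative ΔH; |ΔH_1 − ΔH_2| = 680 kJ.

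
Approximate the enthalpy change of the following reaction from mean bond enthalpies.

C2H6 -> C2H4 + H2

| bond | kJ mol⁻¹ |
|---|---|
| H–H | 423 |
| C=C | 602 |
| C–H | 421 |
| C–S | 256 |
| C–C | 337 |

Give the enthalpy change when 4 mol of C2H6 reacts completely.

ΔH = +616 kJ

Bonds broken (reactants):
  C–C: 1 × 337 = 337
  C–H: 6 × 421 = 2526
  Σ(broken) = 2863 kJ
Bonds formed (products):
  C–H: 4 × 421 = 1684
  C=C: 1 × 602 = 602
  H–H: 1 × 423 = 423
  Σ(formed) = 2709 kJ
ΔH = Σ(broken) − Σ(formed) = 2863 − 2709 = +154 kJ
For 4× the reaction as written: 4 × (+154) = +616 kJ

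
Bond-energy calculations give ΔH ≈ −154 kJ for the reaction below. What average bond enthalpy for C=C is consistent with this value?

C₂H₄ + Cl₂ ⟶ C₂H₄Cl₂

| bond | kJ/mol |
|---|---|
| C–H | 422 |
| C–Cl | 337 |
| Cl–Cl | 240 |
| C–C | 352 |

D(C=C) ≈ 632 kJ/mol

Let D be the C=C bond energy.
Σ(broken) = 4×422 + 1×D + 1×240 = 1928 + D
Σ(formed) = 1×352 + 2×337 + 4×422 = 2714
ΔH = Σ(broken) − Σ(formed) = (1928 + D) − (2714) = −786 + D
Setting this equal to −154 kJ gives D = 632 kJ/mol.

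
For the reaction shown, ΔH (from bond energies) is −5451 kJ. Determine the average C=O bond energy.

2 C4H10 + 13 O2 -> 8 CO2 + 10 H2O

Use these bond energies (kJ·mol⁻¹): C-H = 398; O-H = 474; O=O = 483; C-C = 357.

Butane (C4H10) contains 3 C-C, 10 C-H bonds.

Let D be the C=O bond energy.
Σ(broken) = 6×357 + 20×398 + 13×483 = 16381
Σ(formed) = 16×D + 20×474 = 9480 + 16D
ΔH = Σ(broken) − Σ(formed) = (16381) − (9480 + 16D) = +6901 − 16D
Setting this equal to −5451 kJ gives 16D = 12352, so D = 772 kJ/mol.

D(C=O) ≈ 772 kJ/mol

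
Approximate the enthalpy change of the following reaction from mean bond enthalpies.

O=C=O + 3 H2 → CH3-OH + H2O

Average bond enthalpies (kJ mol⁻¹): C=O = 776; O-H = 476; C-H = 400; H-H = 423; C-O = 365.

ΔH ≈ −172 kJ

Bonds broken (reactants):
  C=O: 2 × 776 = 1552
  H-H: 3 × 423 = 1269
  Σ(broken) = 2821 kJ
Bonds formed (products):
  C-H: 3 × 400 = 1200
  C-O: 1 × 365 = 365
  O-H: 3 × 476 = 1428
  Σ(formed) = 2993 kJ
ΔH = Σ(broken) − Σ(formed) = 2821 − 2993 = −172 kJ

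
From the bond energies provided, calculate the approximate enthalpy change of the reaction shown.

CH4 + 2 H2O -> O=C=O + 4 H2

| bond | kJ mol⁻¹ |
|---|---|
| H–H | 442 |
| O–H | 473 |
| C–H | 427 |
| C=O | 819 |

Bonds broken (reactants):
  C–H: 4 × 427 = 1708
  O–H: 4 × 473 = 1892
  Σ(broken) = 3600 kJ
Bonds formed (products):
  C=O: 2 × 819 = 1638
  H–H: 4 × 442 = 1768
  Σ(formed) = 3406 kJ
ΔH = Σ(broken) − Σ(formed) = 3600 − 3406 = +194 kJ

ΔH ≈ +194 kJ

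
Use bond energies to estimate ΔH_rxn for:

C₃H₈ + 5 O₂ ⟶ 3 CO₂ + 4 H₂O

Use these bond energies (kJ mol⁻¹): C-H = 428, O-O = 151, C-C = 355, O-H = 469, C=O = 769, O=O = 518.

Bonds broken (reactants):
  C-C: 2 × 355 = 710
  C-H: 8 × 428 = 3424
  O=O: 5 × 518 = 2590
  Σ(broken) = 6724 kJ
Bonds formed (products):
  C=O: 6 × 769 = 4614
  O-H: 8 × 469 = 3752
  Σ(formed) = 8366 kJ
ΔH = Σ(broken) − Σ(formed) = 6724 − 8366 = −1642 kJ

ΔH ≈ −1642 kJ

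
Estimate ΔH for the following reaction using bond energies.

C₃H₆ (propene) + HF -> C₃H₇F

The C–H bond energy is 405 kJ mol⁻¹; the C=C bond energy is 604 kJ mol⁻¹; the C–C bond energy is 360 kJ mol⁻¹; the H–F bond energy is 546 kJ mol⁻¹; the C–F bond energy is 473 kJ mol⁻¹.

ΔH ≈ −88 kJ

Bonds broken (reactants):
  C–C: 1 × 360 = 360
  C–H: 6 × 405 = 2430
  C=C: 1 × 604 = 604
  H–F: 1 × 546 = 546
  Σ(broken) = 3940 kJ
Bonds formed (products):
  C–C: 2 × 360 = 720
  C–F: 1 × 473 = 473
  C–H: 7 × 405 = 2835
  Σ(formed) = 4028 kJ
ΔH = Σ(broken) − Σ(formed) = 3940 − 4028 = −88 kJ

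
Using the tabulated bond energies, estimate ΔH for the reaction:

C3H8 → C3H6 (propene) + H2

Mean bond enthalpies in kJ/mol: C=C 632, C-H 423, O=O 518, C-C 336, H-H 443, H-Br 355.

ΔH ≈ +107 kJ

Bonds broken (reactants):
  C-C: 2 × 336 = 672
  C-H: 8 × 423 = 3384
  Σ(broken) = 4056 kJ
Bonds formed (products):
  C-C: 1 × 336 = 336
  C-H: 6 × 423 = 2538
  C=C: 1 × 632 = 632
  H-H: 1 × 443 = 443
  Σ(formed) = 3949 kJ
ΔH = Σ(broken) − Σ(formed) = 4056 − 3949 = +107 kJ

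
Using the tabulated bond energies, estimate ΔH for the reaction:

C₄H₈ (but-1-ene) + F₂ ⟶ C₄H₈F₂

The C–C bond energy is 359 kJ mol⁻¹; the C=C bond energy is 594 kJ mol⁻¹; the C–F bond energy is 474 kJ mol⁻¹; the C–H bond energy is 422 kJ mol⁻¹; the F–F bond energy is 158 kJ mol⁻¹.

Bonds broken (reactants):
  C–C: 2 × 359 = 718
  C–H: 8 × 422 = 3376
  C=C: 1 × 594 = 594
  F–F: 1 × 158 = 158
  Σ(broken) = 4846 kJ
Bonds formed (products):
  C–C: 3 × 359 = 1077
  C–F: 2 × 474 = 948
  C–H: 8 × 422 = 3376
  Σ(formed) = 5401 kJ
ΔH = Σ(broken) − Σ(formed) = 4846 − 5401 = −555 kJ

ΔH ≈ −555 kJ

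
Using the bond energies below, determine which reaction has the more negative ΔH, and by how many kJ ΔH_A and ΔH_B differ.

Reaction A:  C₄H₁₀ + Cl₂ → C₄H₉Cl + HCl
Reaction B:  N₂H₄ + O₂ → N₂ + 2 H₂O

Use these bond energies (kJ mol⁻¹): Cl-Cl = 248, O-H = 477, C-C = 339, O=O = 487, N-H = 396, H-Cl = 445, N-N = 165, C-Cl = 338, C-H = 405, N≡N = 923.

Reaction B, by 465 kJ

Reaction A:
  Bonds broken (reactants):
    C-C: 3 × 339 = 1017
    C-H: 10 × 405 = 4050
    Cl-Cl: 1 × 248 = 248
    Σ(broken) = 5315 kJ
  Bonds formed (products):
    C-C: 3 × 339 = 1017
    C-Cl: 1 × 338 = 338
    C-H: 9 × 405 = 3645
    H-Cl: 1 × 445 = 445
    Σ(formed) = 5445 kJ
  ΔH_A = 5315 − 5445 = −130 kJ
Reaction B:
  Bonds broken (reactants):
    N-H: 4 × 396 = 1584
    N-N: 1 × 165 = 165
    O=O: 1 × 487 = 487
    Σ(broken) = 2236 kJ
  Bonds formed (products):
    N≡N: 1 × 923 = 923
    O-H: 4 × 477 = 1908
    Σ(formed) = 2831 kJ
  ΔH_B = 2236 − 2831 = −595 kJ
ΔH_A − ΔH_B = +465 kJ, so reaction B has the more negative ΔH; |ΔH_A − ΔH_B| = 465 kJ.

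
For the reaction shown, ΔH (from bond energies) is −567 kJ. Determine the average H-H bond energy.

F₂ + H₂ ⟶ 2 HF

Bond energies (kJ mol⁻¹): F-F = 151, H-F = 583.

D(H-H) ≈ 448 kJ/mol

Let D be the H-H bond energy.
Σ(broken) = 1×151 + 1×D = 151 + D
Σ(formed) = 2×583 = 1166
ΔH = Σ(broken) − Σ(formed) = (151 + D) − (1166) = −1015 + D
Setting this equal to −567 kJ gives D = 448 kJ/mol.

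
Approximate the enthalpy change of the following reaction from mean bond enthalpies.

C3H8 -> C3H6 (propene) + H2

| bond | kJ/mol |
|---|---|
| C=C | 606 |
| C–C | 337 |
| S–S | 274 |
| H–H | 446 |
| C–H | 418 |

Bonds broken (reactants):
  C–C: 2 × 337 = 674
  C–H: 8 × 418 = 3344
  Σ(broken) = 4018 kJ
Bonds formed (products):
  C–C: 1 × 337 = 337
  C–H: 6 × 418 = 2508
  C=C: 1 × 606 = 606
  H–H: 1 × 446 = 446
  Σ(formed) = 3897 kJ
ΔH = Σ(broken) − Σ(formed) = 4018 − 3897 = +121 kJ

ΔH ≈ +121 kJ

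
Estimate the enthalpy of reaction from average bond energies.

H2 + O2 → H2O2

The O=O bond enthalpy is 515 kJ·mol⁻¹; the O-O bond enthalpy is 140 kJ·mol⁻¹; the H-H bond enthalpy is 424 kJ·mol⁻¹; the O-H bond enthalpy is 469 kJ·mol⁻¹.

Bonds broken (reactants):
  H-H: 1 × 424 = 424
  O=O: 1 × 515 = 515
  Σ(broken) = 939 kJ
Bonds formed (products):
  O-H: 2 × 469 = 938
  O-O: 1 × 140 = 140
  Σ(formed) = 1078 kJ
ΔH = Σ(broken) − Σ(formed) = 939 − 1078 = −139 kJ

ΔH ≈ −139 kJ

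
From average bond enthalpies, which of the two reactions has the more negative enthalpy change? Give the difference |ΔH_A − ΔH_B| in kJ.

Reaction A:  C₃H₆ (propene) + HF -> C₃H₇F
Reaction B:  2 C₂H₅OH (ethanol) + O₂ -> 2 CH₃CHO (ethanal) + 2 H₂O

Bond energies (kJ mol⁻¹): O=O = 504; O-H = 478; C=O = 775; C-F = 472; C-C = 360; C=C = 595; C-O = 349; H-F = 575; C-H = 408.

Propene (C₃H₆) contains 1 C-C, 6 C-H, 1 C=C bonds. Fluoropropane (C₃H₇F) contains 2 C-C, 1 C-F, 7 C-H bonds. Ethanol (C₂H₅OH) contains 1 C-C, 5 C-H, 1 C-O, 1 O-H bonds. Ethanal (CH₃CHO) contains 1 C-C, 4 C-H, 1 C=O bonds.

Reaction B, by 418 kJ

Reaction A:
  Bonds broken (reactants):
    C-C: 1 × 360 = 360
    C-H: 6 × 408 = 2448
    C=C: 1 × 595 = 595
    H-F: 1 × 575 = 575
    Σ(broken) = 3978 kJ
  Bonds formed (products):
    C-C: 2 × 360 = 720
    C-F: 1 × 472 = 472
    C-H: 7 × 408 = 2856
    Σ(formed) = 4048 kJ
  ΔH_A = 3978 − 4048 = −70 kJ
Reaction B:
  Bonds broken (reactants):
    C-C: 2 × 360 = 720
    C-H: 10 × 408 = 4080
    C-O: 2 × 349 = 698
    O-H: 2 × 478 = 956
    O=O: 1 × 504 = 504
    Σ(broken) = 6958 kJ
  Bonds formed (products):
    C-C: 2 × 360 = 720
    C-H: 8 × 408 = 3264
    C=O: 2 × 775 = 1550
    O-H: 4 × 478 = 1912
    Σ(formed) = 7446 kJ
  ΔH_B = 6958 − 7446 = −488 kJ
ΔH_A − ΔH_B = +418 kJ, so reaction B has the more negative ΔH; |ΔH_A − ΔH_B| = 418 kJ.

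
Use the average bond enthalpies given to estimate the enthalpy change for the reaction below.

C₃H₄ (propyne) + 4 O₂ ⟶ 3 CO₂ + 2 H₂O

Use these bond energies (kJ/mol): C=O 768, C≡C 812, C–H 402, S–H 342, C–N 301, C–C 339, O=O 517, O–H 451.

Bonds broken (reactants):
  C≡C: 1 × 812 = 812
  C–C: 1 × 339 = 339
  C–H: 4 × 402 = 1608
  O=O: 4 × 517 = 2068
  Σ(broken) = 4827 kJ
Bonds formed (products):
  C=O: 6 × 768 = 4608
  O–H: 4 × 451 = 1804
  Σ(formed) = 6412 kJ
ΔH = Σ(broken) − Σ(formed) = 4827 − 6412 = −1585 kJ

ΔH ≈ −1585 kJ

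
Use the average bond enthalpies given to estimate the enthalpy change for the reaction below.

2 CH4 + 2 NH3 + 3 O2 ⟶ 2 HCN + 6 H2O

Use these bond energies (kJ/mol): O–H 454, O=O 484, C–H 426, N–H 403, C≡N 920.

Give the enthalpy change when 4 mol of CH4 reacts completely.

Bonds broken (reactants):
  C–H: 8 × 426 = 3408
  N–H: 6 × 403 = 2418
  O=O: 3 × 484 = 1452
  Σ(broken) = 7278 kJ
Bonds formed (products):
  C≡N: 2 × 920 = 1840
  C–H: 2 × 426 = 852
  O–H: 12 × 454 = 5448
  Σ(formed) = 8140 kJ
ΔH = Σ(broken) − Σ(formed) = 7278 − 8140 = −862 kJ
For 2× the reaction as written: 2 × (−862) = −1724 kJ

ΔH = −1724 kJ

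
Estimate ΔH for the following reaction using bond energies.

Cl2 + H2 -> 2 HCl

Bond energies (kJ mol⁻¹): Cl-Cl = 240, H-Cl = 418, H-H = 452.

ΔH ≈ −144 kJ

Bonds broken (reactants):
  Cl-Cl: 1 × 240 = 240
  H-H: 1 × 452 = 452
  Σ(broken) = 692 kJ
Bonds formed (products):
  H-Cl: 2 × 418 = 836
  Σ(formed) = 836 kJ
ΔH = Σ(broken) − Σ(formed) = 692 − 836 = −144 kJ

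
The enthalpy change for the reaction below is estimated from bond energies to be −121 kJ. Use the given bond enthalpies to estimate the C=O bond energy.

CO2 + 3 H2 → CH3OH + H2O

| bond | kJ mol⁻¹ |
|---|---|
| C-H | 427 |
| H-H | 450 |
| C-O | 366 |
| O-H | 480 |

D(C=O) ≈ 808 kJ/mol

Let D be the C=O bond energy.
Σ(broken) = 2×D + 3×450 = 1350 + 2D
Σ(formed) = 3×427 + 1×366 + 3×480 = 3087
ΔH = Σ(broken) − Σ(formed) = (1350 + 2D) − (3087) = −1737 + 2D
Setting this equal to −121 kJ gives 2D = 1616, so D = 808 kJ/mol.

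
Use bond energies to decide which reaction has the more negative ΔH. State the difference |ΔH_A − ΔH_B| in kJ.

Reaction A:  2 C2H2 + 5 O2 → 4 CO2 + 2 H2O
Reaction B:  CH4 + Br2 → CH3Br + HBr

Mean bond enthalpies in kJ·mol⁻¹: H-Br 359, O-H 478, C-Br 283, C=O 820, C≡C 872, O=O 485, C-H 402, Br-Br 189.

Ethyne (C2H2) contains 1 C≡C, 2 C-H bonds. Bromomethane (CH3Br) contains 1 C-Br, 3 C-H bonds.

Reaction A, by 2644 kJ

Reaction A:
  Bonds broken (reactants):
    C≡C: 2 × 872 = 1744
    C-H: 4 × 402 = 1608
    O=O: 5 × 485 = 2425
    Σ(broken) = 5777 kJ
  Bonds formed (products):
    C=O: 8 × 820 = 6560
    O-H: 4 × 478 = 1912
    Σ(formed) = 8472 kJ
  ΔH_A = 5777 − 8472 = −2695 kJ
Reaction B:
  Bonds broken (reactants):
    Br-Br: 1 × 189 = 189
    C-H: 4 × 402 = 1608
    Σ(broken) = 1797 kJ
  Bonds formed (products):
    C-Br: 1 × 283 = 283
    C-H: 3 × 402 = 1206
    H-Br: 1 × 359 = 359
    Σ(formed) = 1848 kJ
  ΔH_B = 1797 − 1848 = −51 kJ
ΔH_A − ΔH_B = −2644 kJ, so reaction A has the more negative ΔH; |ΔH_A − ΔH_B| = 2644 kJ.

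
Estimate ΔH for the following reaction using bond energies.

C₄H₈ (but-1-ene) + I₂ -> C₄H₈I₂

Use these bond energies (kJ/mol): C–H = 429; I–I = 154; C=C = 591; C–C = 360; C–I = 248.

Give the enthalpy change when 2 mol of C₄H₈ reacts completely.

Bonds broken (reactants):
  C–C: 2 × 360 = 720
  C–H: 8 × 429 = 3432
  C=C: 1 × 591 = 591
  I–I: 1 × 154 = 154
  Σ(broken) = 4897 kJ
Bonds formed (products):
  C–C: 3 × 360 = 1080
  C–H: 8 × 429 = 3432
  C–I: 2 × 248 = 496
  Σ(formed) = 5008 kJ
ΔH = Σ(broken) − Σ(formed) = 4897 − 5008 = −111 kJ
For 2× the reaction as written: 2 × (−111) = −222 kJ

ΔH = −222 kJ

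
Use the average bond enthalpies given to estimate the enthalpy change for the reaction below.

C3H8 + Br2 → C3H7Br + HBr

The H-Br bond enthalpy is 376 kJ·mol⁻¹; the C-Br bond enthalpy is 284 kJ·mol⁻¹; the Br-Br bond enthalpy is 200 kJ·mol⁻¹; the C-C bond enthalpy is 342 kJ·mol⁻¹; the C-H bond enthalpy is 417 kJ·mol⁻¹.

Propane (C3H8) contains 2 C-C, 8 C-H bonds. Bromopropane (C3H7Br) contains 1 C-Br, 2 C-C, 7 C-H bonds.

ΔH ≈ −43 kJ

Bonds broken (reactants):
  Br-Br: 1 × 200 = 200
  C-C: 2 × 342 = 684
  C-H: 8 × 417 = 3336
  Σ(broken) = 4220 kJ
Bonds formed (products):
  C-Br: 1 × 284 = 284
  C-C: 2 × 342 = 684
  C-H: 7 × 417 = 2919
  H-Br: 1 × 376 = 376
  Σ(formed) = 4263 kJ
ΔH = Σ(broken) − Σ(formed) = 4220 − 4263 = −43 kJ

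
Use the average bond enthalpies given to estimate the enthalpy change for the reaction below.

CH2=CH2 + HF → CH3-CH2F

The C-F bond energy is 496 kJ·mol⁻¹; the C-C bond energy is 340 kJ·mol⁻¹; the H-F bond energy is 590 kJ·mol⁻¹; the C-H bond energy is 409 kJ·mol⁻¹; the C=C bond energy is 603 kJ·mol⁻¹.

ΔH ≈ −52 kJ

Bonds broken (reactants):
  C-H: 4 × 409 = 1636
  C=C: 1 × 603 = 603
  H-F: 1 × 590 = 590
  Σ(broken) = 2829 kJ
Bonds formed (products):
  C-C: 1 × 340 = 340
  C-F: 1 × 496 = 496
  C-H: 5 × 409 = 2045
  Σ(formed) = 2881 kJ
ΔH = Σ(broken) − Σ(formed) = 2829 − 2881 = −52 kJ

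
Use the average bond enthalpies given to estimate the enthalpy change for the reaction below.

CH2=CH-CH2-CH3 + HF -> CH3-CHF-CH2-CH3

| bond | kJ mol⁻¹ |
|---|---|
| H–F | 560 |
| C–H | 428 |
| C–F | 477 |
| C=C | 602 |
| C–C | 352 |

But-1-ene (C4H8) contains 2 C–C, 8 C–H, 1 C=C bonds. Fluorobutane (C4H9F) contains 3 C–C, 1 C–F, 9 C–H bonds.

ΔH ≈ −95 kJ

Bonds broken (reactants):
  C–C: 2 × 352 = 704
  C–H: 8 × 428 = 3424
  C=C: 1 × 602 = 602
  H–F: 1 × 560 = 560
  Σ(broken) = 5290 kJ
Bonds formed (products):
  C–C: 3 × 352 = 1056
  C–F: 1 × 477 = 477
  C–H: 9 × 428 = 3852
  Σ(formed) = 5385 kJ
ΔH = Σ(broken) − Σ(formed) = 5290 − 5385 = −95 kJ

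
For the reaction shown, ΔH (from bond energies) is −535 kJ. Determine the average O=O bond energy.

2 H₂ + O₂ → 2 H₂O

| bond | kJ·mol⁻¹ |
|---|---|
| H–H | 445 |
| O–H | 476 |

D(O=O) ≈ 479 kJ/mol

Let D be the O=O bond energy.
Σ(broken) = 2×445 + 1×D = 890 + D
Σ(formed) = 4×476 = 1904
ΔH = Σ(broken) − Σ(formed) = (890 + D) − (1904) = −1014 + D
Setting this equal to −535 kJ gives D = 479 kJ/mol.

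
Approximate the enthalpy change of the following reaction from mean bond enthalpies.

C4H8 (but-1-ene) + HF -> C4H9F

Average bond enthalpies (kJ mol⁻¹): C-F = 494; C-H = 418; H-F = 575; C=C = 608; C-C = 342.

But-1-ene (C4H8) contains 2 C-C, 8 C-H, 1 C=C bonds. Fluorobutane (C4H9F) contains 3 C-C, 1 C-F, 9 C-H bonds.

ΔH ≈ −71 kJ

Bonds broken (reactants):
  C-C: 2 × 342 = 684
  C-H: 8 × 418 = 3344
  C=C: 1 × 608 = 608
  H-F: 1 × 575 = 575
  Σ(broken) = 5211 kJ
Bonds formed (products):
  C-C: 3 × 342 = 1026
  C-F: 1 × 494 = 494
  C-H: 9 × 418 = 3762
  Σ(formed) = 5282 kJ
ΔH = Σ(broken) − Σ(formed) = 5211 − 5282 = −71 kJ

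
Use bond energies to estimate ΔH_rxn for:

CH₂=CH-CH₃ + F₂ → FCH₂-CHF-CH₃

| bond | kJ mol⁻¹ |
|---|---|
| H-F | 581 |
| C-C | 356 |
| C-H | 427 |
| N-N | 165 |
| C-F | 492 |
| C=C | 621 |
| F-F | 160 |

Bonds broken (reactants):
  C-C: 1 × 356 = 356
  C-H: 6 × 427 = 2562
  C=C: 1 × 621 = 621
  F-F: 1 × 160 = 160
  Σ(broken) = 3699 kJ
Bonds formed (products):
  C-C: 2 × 356 = 712
  C-F: 2 × 492 = 984
  C-H: 6 × 427 = 2562
  Σ(formed) = 4258 kJ
ΔH = Σ(broken) − Σ(formed) = 3699 − 4258 = −559 kJ

ΔH ≈ −559 kJ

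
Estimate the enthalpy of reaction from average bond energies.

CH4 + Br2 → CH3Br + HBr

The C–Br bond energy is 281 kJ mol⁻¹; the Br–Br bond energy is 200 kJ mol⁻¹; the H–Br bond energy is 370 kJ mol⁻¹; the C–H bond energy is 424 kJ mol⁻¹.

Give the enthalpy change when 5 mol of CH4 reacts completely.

Bonds broken (reactants):
  Br–Br: 1 × 200 = 200
  C–H: 4 × 424 = 1696
  Σ(broken) = 1896 kJ
Bonds formed (products):
  C–Br: 1 × 281 = 281
  C–H: 3 × 424 = 1272
  H–Br: 1 × 370 = 370
  Σ(formed) = 1923 kJ
ΔH = Σ(broken) − Σ(formed) = 1896 − 1923 = −27 kJ
For 5× the reaction as written: 5 × (−27) = −135 kJ

ΔH = −135 kJ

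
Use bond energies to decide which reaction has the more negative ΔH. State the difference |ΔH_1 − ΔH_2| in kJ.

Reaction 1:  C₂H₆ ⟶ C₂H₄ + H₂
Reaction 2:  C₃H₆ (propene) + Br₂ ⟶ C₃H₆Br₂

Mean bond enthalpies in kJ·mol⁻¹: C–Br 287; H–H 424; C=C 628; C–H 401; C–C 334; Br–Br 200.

Reaction 2, by 164 kJ

Reaction 1:
  Bonds broken (reactants):
    C–C: 1 × 334 = 334
    C–H: 6 × 401 = 2406
    Σ(broken) = 2740 kJ
  Bonds formed (products):
    C–H: 4 × 401 = 1604
    C=C: 1 × 628 = 628
    H–H: 1 × 424 = 424
    Σ(formed) = 2656 kJ
  ΔH_1 = 2740 − 2656 = +84 kJ
Reaction 2:
  Bonds broken (reactants):
    Br–Br: 1 × 200 = 200
    C–C: 1 × 334 = 334
    C–H: 6 × 401 = 2406
    C=C: 1 × 628 = 628
    Σ(broken) = 3568 kJ
  Bonds formed (products):
    C–Br: 2 × 287 = 574
    C–C: 2 × 334 = 668
    C–H: 6 × 401 = 2406
    Σ(formed) = 3648 kJ
  ΔH_2 = 3568 − 3648 = −80 kJ
ΔH_1 − ΔH_2 = +164 kJ, so reaction 2 has the more negative ΔH; |ΔH_1 − ΔH_2| = 164 kJ.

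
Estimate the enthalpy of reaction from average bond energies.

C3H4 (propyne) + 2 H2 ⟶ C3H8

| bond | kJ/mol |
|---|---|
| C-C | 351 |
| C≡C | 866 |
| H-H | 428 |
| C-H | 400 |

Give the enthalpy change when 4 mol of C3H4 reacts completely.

Bonds broken (reactants):
  C≡C: 1 × 866 = 866
  C-C: 1 × 351 = 351
  C-H: 4 × 400 = 1600
  H-H: 2 × 428 = 856
  Σ(broken) = 3673 kJ
Bonds formed (products):
  C-C: 2 × 351 = 702
  C-H: 8 × 400 = 3200
  Σ(formed) = 3902 kJ
ΔH = Σ(broken) − Σ(formed) = 3673 − 3902 = −229 kJ
For 4× the reaction as written: 4 × (−229) = −916 kJ

ΔH = −916 kJ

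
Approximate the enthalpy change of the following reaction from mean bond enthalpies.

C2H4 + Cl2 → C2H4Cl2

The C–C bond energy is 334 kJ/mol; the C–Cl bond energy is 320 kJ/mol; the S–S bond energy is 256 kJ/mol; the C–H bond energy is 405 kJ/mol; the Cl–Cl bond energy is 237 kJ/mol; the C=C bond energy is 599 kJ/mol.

Bonds broken (reactants):
  C–H: 4 × 405 = 1620
  C=C: 1 × 599 = 599
  Cl–Cl: 1 × 237 = 237
  Σ(broken) = 2456 kJ
Bonds formed (products):
  C–C: 1 × 334 = 334
  C–Cl: 2 × 320 = 640
  C–H: 4 × 405 = 1620
  Σ(formed) = 2594 kJ
ΔH = Σ(broken) − Σ(formed) = 2456 − 2594 = −138 kJ

ΔH ≈ −138 kJ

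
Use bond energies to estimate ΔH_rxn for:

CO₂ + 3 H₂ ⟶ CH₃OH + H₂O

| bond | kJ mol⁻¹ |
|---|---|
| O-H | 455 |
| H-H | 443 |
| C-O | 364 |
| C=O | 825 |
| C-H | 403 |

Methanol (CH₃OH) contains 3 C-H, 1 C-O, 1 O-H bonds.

Bonds broken (reactants):
  C=O: 2 × 825 = 1650
  H-H: 3 × 443 = 1329
  Σ(broken) = 2979 kJ
Bonds formed (products):
  C-H: 3 × 403 = 1209
  C-O: 1 × 364 = 364
  O-H: 3 × 455 = 1365
  Σ(formed) = 2938 kJ
ΔH = Σ(broken) − Σ(formed) = 2979 − 2938 = +41 kJ

ΔH ≈ +41 kJ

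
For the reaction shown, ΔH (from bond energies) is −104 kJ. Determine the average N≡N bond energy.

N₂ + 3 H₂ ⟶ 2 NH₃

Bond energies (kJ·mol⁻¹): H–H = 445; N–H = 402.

D(N≡N) ≈ 973 kJ/mol

Let D be the N≡N bond energy.
Σ(broken) = 3×445 + 1×D = 1335 + D
Σ(formed) = 6×402 = 2412
ΔH = Σ(broken) − Σ(formed) = (1335 + D) − (2412) = −1077 + D
Setting this equal to −104 kJ gives D = 973 kJ/mol.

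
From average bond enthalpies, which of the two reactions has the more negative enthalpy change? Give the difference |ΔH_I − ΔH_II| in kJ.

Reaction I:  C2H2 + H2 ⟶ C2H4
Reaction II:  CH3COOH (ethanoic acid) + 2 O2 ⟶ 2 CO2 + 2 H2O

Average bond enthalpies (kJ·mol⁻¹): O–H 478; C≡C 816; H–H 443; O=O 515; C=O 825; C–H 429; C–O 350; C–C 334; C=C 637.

Reaction II, by 672 kJ

Reaction I:
  Bonds broken (reactants):
    C≡C: 1 × 816 = 816
    C–H: 2 × 429 = 858
    H–H: 1 × 443 = 443
    Σ(broken) = 2117 kJ
  Bonds formed (products):
    C–H: 4 × 429 = 1716
    C=C: 1 × 637 = 637
    Σ(formed) = 2353 kJ
  ΔH_I = 2117 − 2353 = −236 kJ
Reaction II:
  Bonds broken (reactants):
    C–C: 1 × 334 = 334
    C–H: 3 × 429 = 1287
    C–O: 1 × 350 = 350
    C=O: 1 × 825 = 825
    O–H: 1 × 478 = 478
    O=O: 2 × 515 = 1030
    Σ(broken) = 4304 kJ
  Bonds formed (products):
    C=O: 4 × 825 = 3300
    O–H: 4 × 478 = 1912
    Σ(formed) = 5212 kJ
  ΔH_II = 4304 − 5212 = −908 kJ
ΔH_I − ΔH_II = +672 kJ, so reaction II has the more negative ΔH; |ΔH_I − ΔH_II| = 672 kJ.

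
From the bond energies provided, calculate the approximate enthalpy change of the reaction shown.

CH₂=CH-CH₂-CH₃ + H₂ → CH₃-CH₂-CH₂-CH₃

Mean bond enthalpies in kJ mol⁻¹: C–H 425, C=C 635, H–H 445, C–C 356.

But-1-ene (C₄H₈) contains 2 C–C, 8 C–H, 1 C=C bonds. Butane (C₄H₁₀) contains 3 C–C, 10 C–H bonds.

ΔH ≈ −126 kJ

Bonds broken (reactants):
  C–C: 2 × 356 = 712
  C–H: 8 × 425 = 3400
  C=C: 1 × 635 = 635
  H–H: 1 × 445 = 445
  Σ(broken) = 5192 kJ
Bonds formed (products):
  C–C: 3 × 356 = 1068
  C–H: 10 × 425 = 4250
  Σ(formed) = 5318 kJ
ΔH = Σ(broken) − Σ(formed) = 5192 − 5318 = −126 kJ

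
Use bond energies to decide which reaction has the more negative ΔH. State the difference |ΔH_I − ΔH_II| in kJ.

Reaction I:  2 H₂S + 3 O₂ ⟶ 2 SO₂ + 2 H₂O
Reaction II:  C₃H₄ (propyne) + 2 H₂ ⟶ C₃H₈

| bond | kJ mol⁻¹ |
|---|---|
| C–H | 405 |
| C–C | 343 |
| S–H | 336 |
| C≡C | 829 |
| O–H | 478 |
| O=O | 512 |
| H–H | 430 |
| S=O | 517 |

Reaction I, by 826 kJ

Reaction I:
  Bonds broken (reactants):
    O=O: 3 × 512 = 1536
    S–H: 4 × 336 = 1344
    Σ(broken) = 2880 kJ
  Bonds formed (products):
    O–H: 4 × 478 = 1912
    S=O: 4 × 517 = 2068
    Σ(formed) = 3980 kJ
  ΔH_I = 2880 − 3980 = −1100 kJ
Reaction II:
  Bonds broken (reactants):
    C≡C: 1 × 829 = 829
    C–C: 1 × 343 = 343
    C–H: 4 × 405 = 1620
    H–H: 2 × 430 = 860
    Σ(broken) = 3652 kJ
  Bonds formed (products):
    C–C: 2 × 343 = 686
    C–H: 8 × 405 = 3240
    Σ(formed) = 3926 kJ
  ΔH_II = 3652 − 3926 = −274 kJ
ΔH_I − ΔH_II = −826 kJ, so reaction I has the more negative ΔH; |ΔH_I − ΔH_II| = 826 kJ.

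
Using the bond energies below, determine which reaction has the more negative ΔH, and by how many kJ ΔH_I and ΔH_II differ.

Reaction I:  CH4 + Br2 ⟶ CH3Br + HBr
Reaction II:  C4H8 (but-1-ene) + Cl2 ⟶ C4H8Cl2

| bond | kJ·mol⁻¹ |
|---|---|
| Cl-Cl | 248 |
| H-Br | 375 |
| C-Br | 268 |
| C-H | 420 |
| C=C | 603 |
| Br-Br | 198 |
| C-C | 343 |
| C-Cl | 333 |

Reaction II, by 133 kJ

Reaction I:
  Bonds broken (reactants):
    Br-Br: 1 × 198 = 198
    C-H: 4 × 420 = 1680
    Σ(broken) = 1878 kJ
  Bonds formed (products):
    C-Br: 1 × 268 = 268
    C-H: 3 × 420 = 1260
    H-Br: 1 × 375 = 375
    Σ(formed) = 1903 kJ
  ΔH_I = 1878 − 1903 = −25 kJ
Reaction II:
  Bonds broken (reactants):
    C-C: 2 × 343 = 686
    C-H: 8 × 420 = 3360
    C=C: 1 × 603 = 603
    Cl-Cl: 1 × 248 = 248
    Σ(broken) = 4897 kJ
  Bonds formed (products):
    C-C: 3 × 343 = 1029
    C-Cl: 2 × 333 = 666
    C-H: 8 × 420 = 3360
    Σ(formed) = 5055 kJ
  ΔH_II = 4897 − 5055 = −158 kJ
ΔH_I − ΔH_II = +133 kJ, so reaction II has the more negative ΔH; |ΔH_I − ΔH_II| = 133 kJ.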